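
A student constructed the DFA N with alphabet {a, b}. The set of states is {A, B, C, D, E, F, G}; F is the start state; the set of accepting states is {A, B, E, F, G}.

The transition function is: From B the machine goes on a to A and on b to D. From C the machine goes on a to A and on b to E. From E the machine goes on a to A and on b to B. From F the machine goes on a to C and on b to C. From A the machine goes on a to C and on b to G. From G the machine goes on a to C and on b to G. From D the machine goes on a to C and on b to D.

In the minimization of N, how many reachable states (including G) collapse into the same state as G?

2

All states are reachable from the start state.
P0 = {A,B,E,F,G} | {C,D}.
Refine {A,B,E,F,G} on symbol a: members go to different blocks, giving {A,F,G} and {B,E}.
On input b, block {A,F,G} splits into {A,G} and {F}.
Refine {C,D} on symbol a: members go to different blocks, giving {C} and {D}.
On input b, block {B,E} splits into {B} and {E}.
No further refinement is possible. Final partition (6 blocks): {A,G} | {C} | {B} | {F} | {D} | {E}.
State G belongs to the block {A,G}, which has 2 states.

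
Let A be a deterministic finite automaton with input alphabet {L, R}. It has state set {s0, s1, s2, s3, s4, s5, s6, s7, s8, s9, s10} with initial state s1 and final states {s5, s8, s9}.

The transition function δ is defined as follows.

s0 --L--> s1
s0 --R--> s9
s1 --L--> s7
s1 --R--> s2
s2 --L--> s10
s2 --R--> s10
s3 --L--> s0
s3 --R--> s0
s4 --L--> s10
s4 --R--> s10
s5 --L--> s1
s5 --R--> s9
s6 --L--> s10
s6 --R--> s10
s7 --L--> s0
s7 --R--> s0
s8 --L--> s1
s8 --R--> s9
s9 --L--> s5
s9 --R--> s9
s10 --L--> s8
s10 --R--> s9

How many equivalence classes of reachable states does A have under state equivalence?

States {s3,s4,s6} cannot be reached from the start state, so discard them.
Start with accepting vs non-accepting: {s5,s8,s9} | {s0,s1,s2,s7,s10}.
Refine {s5,s8,s9} on symbol L: members go to different blocks, giving {s5,s8} and {s9}.
Refine {s0,s1,s2,s7,s10} on symbol L: members go to different blocks, giving {s0,s1,s2,s7} and {s10}.
Split {s0,s1,s2,s7} by δ(·,L) → {s0,s1,s7} and {s2}.
Refine {s0,s1,s7} on symbol R: members go to different blocks, giving {s0} and {s1} and {s7}.
No further refinement is possible. Final partition (7 blocks): {s5,s8} | {s0} | {s9} | {s10} | {s2} | {s1} | {s7}.

7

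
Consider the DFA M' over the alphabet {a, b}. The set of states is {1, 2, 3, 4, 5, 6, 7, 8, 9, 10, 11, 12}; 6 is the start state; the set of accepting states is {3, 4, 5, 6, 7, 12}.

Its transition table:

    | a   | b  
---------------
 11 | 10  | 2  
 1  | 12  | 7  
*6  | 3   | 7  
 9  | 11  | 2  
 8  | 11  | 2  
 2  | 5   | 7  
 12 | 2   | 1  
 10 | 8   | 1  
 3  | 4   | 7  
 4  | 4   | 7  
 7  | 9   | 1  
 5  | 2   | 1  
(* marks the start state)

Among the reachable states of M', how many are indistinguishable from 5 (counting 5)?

P0 = {3,4,5,6,7,12} | {1,2,8,9,10,11}.
On input a, block {3,4,5,6,7,12} splits into {3,4,6} and {5,7,12}.
Split {1,2,8,9,10,11} by δ(·,a) → {8,9,10,11} and {1,2}.
Split {5,7,12} by δ(·,a) → {5,12} and {7}.
Stable partition: {3,4,6} | {8,9,10,11} | {5,12} | {1,2} | {7} — 5 equivalence classes.
The equivalence class containing 5 is {5,12}, of size 2.

2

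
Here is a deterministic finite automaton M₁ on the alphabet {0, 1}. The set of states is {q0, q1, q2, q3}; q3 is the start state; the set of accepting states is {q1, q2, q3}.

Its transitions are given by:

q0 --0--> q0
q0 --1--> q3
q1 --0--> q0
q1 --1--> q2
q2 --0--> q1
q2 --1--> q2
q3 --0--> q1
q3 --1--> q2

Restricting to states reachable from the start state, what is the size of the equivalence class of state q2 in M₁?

2

All states are reachable from the start state.
Initial partition by acceptance: {q1,q2,q3} | {q0}.
Split {q1,q2,q3} by δ(·,0) → {q2,q3} and {q1}.
The partition is now stable with 3 blocks: {q2,q3} | {q0} | {q1}.
The equivalence class containing q2 is {q2,q3}, of size 2.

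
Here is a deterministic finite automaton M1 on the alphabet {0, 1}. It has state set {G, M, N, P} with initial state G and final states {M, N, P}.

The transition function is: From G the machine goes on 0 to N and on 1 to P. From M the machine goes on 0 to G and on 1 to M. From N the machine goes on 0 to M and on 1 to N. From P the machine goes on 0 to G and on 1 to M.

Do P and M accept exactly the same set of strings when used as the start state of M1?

Yes

Start with accepting vs non-accepting: {M,N,P} | {G}.
Refine {M,N,P} on symbol 0: members go to different blocks, giving {M,P} and {N}.
Stable partition: {M,P} | {G} | {N} — 3 equivalence classes.
P and M lie in the same block of the stable partition, so they are equivalent — no string distinguishes them.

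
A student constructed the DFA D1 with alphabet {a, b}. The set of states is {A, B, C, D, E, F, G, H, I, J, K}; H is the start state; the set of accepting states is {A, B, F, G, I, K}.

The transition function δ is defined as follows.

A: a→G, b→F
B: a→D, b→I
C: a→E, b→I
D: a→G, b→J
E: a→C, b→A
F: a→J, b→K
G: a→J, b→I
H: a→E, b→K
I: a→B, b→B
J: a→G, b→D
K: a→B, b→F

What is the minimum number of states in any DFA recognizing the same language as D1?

4

Every state is reachable, so we keep all 11.
Start with accepting vs non-accepting: {A,B,F,G,I,K} | {C,D,E,H,J}.
Split {A,B,F,G,I,K} by δ(·,a) → {A,I,K} and {B,F,G}.
Split {C,D,E,H,J} by δ(·,a) → {C,E,H} and {D,J}.
The partition is now stable with 4 blocks: {A,I,K} | {C,E,H} | {B,F,G} | {D,J}.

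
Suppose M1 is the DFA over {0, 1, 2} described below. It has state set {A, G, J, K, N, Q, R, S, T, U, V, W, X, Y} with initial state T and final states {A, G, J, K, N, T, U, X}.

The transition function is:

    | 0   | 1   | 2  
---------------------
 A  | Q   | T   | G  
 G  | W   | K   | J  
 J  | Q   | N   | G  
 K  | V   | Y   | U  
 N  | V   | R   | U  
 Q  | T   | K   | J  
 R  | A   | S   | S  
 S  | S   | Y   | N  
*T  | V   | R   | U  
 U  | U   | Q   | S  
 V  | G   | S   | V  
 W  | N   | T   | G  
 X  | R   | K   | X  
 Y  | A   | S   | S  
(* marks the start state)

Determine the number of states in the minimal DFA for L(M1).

7

Reachable states from the start: {A,G,J,K,N,Q,R,S,T,U,V,W,Y}. Unreachable: {X} — drop them.
Initial partition by acceptance: {A,G,J,K,N,T,U} | {Q,R,S,V,W,Y}.
Refine {A,G,J,K,N,T,U} on symbol 0: members go to different blocks, giving {A,G,J,K,N,T} and {U}.
On input 1, block {A,G,J,K,N,T} splits into {K,N,T} and {A,G,J}.
Refine {Q,R,S,V,W,Y} on symbol 0: members go to different blocks, giving {R,V,Y} and {Q,W} and {S}.
Refine {R,V,Y} on symbol 2: members go to different blocks, giving {R,Y} and {V}.
Stable partition: {K,N,T} | {R,Y} | {U} | {A,G,J} | {Q,W} | {S} | {V} — 7 equivalence classes.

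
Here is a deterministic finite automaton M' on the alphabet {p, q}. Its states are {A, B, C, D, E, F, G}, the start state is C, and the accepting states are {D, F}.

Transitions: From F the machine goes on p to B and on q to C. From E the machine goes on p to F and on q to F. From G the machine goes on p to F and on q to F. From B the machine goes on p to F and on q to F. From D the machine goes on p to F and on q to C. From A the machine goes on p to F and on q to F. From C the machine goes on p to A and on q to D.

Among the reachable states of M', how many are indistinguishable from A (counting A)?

2

Reachable states from the start: {A,B,C,D,F}. Unreachable: {E,G} — drop them.
P0 = {D,F} | {A,B,C}.
On input p, block {D,F} splits into {D} and {F}.
Refine {A,B,C} on symbol p: members go to different blocks, giving {A,B} and {C}.
The partition is now stable with 4 blocks: {D} | {A,B} | {F} | {C}.
State A belongs to the block {A,B}, which has 2 states.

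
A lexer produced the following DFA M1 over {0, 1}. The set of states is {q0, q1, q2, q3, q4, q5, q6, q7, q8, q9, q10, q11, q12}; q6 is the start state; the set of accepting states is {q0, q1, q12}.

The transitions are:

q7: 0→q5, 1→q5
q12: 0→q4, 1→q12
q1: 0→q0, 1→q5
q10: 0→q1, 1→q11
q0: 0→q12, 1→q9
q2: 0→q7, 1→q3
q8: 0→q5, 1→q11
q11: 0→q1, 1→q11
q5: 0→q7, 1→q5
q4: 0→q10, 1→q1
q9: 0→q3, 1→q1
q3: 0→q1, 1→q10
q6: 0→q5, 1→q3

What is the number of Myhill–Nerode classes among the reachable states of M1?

Reachable states from the start: {q0,q1,q3,q4,q5,q6,q7,q9,q10,q11,q12}. Unreachable: {q2,q8} — drop them.
Initial partition by acceptance: {q0,q1,q12} | {q3,q4,q5,q6,q7,q9,q10,q11}.
On input 0, block {q0,q1,q12} splits into {q0,q1} and {q12}.
Refine {q0,q1} on symbol 0: members go to different blocks, giving {q0} and {q1}.
On input 0, block {q3,q4,q5,q6,q7,q9,q10,q11} splits into {q4,q5,q6,q7,q9} and {q3,q10,q11}.
Split {q4,q5,q6,q7,q9} by δ(·,0) → {q5,q6,q7} and {q4,q9}.
Split {q5,q6,q7} by δ(·,1) → {q5,q7} and {q6}.
Stable partition: {q0} | {q5,q7} | {q12} | {q1} | {q3,q10,q11} | {q4,q9} | {q6} — 7 equivalence classes.

7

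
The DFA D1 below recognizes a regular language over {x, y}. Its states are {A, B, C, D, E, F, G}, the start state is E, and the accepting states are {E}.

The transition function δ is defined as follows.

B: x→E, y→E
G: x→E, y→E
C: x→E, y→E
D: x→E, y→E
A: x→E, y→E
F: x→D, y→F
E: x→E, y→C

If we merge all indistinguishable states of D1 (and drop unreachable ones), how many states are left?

First remove the unreachable states {A,B,D,F,G}; 2 states remain.
Initial partition by acceptance: {E} | {C}.
No further refinement is possible. Final partition (2 blocks): {E} | {C}.

2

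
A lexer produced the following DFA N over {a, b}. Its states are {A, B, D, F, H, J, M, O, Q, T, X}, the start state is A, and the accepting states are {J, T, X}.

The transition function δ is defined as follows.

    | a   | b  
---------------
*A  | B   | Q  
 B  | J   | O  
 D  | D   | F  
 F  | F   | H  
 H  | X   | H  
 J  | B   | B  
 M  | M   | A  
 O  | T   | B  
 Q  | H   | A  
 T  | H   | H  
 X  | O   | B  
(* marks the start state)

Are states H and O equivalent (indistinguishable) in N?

Yes

Reachable states from the start: {A,B,H,J,O,Q,T,X}. Unreachable: {D,F,M} — drop them.
Initial partition by acceptance: {J,T,X} | {A,B,H,O,Q}.
On input a, block {A,B,H,O,Q} splits into {B,H,O} and {A,Q}.
No further refinement is possible. Final partition (3 blocks): {J,T,X} | {B,H,O} | {A,Q}.
H and O lie in the same block of the stable partition, so they are equivalent — no string distinguishes them.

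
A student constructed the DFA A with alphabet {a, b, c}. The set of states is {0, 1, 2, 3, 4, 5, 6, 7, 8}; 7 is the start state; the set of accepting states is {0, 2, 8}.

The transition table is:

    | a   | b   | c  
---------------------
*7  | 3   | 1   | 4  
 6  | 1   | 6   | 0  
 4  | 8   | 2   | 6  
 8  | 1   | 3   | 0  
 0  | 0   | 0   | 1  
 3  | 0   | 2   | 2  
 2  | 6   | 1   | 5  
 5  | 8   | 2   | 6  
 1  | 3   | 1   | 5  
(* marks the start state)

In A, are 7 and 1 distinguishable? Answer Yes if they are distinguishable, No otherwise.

Every state is reachable, so we keep all 9.
Initial partition by acceptance: {0,2,8} | {1,3,4,5,6,7}.
Split {0,2,8} by δ(·,a) → {2,8} and {0}.
Split {2,8} by δ(·,c) → {2} and {8}.
On input a, block {1,3,4,5,6,7} splits into {1,6,7} and {4,5} and {3}.
Split {1,6,7} by δ(·,a) → {1,7} and {6}.
Stable partition: {2} | {1,7} | {0} | {8} | {4,5} | {3} | {6} — 7 equivalence classes.
7 and 1 lie in the same block of the stable partition, so they are equivalent — no string distinguishes them.

No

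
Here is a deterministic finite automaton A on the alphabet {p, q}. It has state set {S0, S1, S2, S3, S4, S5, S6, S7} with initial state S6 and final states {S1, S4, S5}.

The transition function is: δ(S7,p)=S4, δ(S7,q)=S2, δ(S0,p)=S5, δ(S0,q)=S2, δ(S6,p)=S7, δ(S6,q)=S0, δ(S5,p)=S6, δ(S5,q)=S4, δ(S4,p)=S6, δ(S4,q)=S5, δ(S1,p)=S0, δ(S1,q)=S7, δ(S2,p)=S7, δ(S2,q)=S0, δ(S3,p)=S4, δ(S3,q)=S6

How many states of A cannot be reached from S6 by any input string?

Starting at S6 and following transitions, the reachable set is {S0, S2, S4, S5, S6, S7}. That leaves S1, S3 unreachable — 2 in total.

2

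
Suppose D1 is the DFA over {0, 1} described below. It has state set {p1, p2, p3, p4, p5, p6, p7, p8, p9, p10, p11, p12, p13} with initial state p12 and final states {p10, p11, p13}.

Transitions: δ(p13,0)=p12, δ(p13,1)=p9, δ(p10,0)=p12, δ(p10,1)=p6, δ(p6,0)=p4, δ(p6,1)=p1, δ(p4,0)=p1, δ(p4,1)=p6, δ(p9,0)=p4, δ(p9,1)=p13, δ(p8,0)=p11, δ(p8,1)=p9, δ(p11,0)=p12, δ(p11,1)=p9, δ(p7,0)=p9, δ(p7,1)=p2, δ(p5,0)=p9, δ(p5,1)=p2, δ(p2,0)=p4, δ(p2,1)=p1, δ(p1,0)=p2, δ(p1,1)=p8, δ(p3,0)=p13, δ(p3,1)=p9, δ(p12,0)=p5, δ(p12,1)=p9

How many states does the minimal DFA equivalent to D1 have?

8

Reachable states from the start: {p1,p2,p4,p5,p6,p8,p9,p11,p12,p13}. Unreachable: {p3,p7,p10} — drop them.
Initial partition by acceptance: {p11,p13} | {p1,p2,p4,p5,p6,p8,p9,p12}.
Split {p1,p2,p4,p5,p6,p8,p9,p12} by δ(·,0) → {p1,p2,p4,p5,p6,p9,p12} and {p8}.
Refine {p1,p2,p4,p5,p6,p9,p12} on symbol 1: members go to different blocks, giving {p2,p4,p5,p6,p12} and {p1} and {p9}.
On input 0, block {p2,p4,p5,p6,p12} splits into {p2,p6,p12} and {p4} and {p5}.
Split {p2,p6,p12} by δ(·,0) → {p2,p6} and {p12}.
Stable partition: {p11,p13} | {p2,p6} | {p8} | {p1} | {p9} | {p4} | {p5} | {p12} — 8 equivalence classes.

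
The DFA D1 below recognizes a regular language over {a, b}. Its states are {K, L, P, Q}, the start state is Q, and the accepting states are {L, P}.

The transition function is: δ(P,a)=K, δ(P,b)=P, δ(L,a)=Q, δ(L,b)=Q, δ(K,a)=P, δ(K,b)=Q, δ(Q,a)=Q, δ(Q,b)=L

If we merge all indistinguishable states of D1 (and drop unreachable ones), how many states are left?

States {K,P} cannot be reached from the start state, so discard them.
P0 = {L} | {Q}.
No further refinement is possible. Final partition (2 blocks): {L} | {Q}.

2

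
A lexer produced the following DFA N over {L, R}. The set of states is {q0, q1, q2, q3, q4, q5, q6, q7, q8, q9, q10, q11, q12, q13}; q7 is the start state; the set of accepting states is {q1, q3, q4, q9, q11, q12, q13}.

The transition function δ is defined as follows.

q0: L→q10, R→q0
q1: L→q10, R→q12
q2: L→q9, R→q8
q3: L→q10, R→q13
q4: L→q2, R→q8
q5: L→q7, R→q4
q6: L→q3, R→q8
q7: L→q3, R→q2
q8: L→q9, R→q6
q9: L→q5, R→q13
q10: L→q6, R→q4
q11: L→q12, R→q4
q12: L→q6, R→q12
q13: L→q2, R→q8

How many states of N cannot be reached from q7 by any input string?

4

No path from q7 leads to q0, q1, q11, q12; the other 10 states are all reachable.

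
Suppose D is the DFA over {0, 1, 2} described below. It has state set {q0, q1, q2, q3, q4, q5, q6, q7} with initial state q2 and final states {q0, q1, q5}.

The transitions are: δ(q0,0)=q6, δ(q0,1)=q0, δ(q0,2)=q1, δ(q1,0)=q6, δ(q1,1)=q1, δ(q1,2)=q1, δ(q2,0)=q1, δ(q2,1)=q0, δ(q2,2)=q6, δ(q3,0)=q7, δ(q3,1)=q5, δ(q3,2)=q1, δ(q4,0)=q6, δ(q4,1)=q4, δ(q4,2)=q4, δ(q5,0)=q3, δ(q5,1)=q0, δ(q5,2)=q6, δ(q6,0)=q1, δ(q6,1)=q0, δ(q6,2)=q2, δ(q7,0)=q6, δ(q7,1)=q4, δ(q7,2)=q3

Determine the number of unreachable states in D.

Starting at q2 and following transitions, the reachable set is {q0, q1, q2, q6}. That leaves q3, q4, q5, q7 unreachable — 4 in total.

4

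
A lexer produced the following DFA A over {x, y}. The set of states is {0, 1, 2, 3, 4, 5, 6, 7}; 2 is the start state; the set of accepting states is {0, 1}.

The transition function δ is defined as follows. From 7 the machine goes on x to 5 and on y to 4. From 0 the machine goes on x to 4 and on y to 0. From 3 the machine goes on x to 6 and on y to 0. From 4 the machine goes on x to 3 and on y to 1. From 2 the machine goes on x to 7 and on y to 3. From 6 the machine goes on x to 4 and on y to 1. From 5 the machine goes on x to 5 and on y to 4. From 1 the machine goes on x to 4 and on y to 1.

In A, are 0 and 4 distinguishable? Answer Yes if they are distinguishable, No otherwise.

Start with accepting vs non-accepting: {0,1} | {2,3,4,5,6,7}.
Refine {2,3,4,5,6,7} on symbol y: members go to different blocks, giving {2,5,7} and {3,4,6}.
The partition is now stable with 3 blocks: {0,1} | {2,5,7} | {3,4,6}.
0 and 4 end up in different blocks, so they are distinguishable. For instance, the string 'ε' is accepted from only 0.

Yes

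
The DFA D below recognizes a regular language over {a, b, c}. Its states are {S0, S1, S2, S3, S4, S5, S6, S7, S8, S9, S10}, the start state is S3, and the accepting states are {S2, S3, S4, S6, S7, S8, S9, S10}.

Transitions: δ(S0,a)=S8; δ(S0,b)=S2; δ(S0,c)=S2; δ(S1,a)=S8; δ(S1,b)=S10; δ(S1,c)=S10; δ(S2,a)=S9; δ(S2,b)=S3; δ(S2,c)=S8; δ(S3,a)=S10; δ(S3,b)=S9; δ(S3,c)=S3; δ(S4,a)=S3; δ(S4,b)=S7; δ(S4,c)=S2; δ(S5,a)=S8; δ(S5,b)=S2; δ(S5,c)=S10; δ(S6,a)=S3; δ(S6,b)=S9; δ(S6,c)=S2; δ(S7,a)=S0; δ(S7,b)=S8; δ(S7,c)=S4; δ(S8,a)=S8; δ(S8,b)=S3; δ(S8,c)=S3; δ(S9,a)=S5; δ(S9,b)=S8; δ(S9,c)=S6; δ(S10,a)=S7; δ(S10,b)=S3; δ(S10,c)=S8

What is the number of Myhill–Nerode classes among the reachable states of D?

First remove the unreachable states {S1}; 10 states remain.
Initial partition by acceptance: {S2,S3,S4,S6,S7,S8,S9,S10} | {S0,S5}.
On input a, block {S2,S3,S4,S6,S7,S8,S9,S10} splits into {S2,S3,S4,S6,S8,S10} and {S7,S9}.
Refine {S2,S3,S4,S6,S8,S10} on symbol a: members go to different blocks, giving {S3,S4,S6,S8} and {S2,S10}.
On input a, block {S3,S4,S6,S8} splits into {S4,S6,S8} and {S3}.
Split {S4,S6,S8} by δ(·,a) → {S4,S6} and {S8}.
Stable partition: {S4,S6} | {S0,S5} | {S7,S9} | {S2,S10} | {S3} | {S8} — 6 equivalence classes.

6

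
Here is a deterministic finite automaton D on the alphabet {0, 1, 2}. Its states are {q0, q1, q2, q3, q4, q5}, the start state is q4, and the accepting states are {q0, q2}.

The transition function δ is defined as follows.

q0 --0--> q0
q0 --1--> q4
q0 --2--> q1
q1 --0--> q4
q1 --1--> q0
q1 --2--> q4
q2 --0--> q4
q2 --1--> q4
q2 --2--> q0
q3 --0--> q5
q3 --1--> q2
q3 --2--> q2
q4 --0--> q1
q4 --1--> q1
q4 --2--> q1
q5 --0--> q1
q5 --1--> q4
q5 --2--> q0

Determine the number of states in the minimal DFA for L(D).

3

Reachable states from the start: {q0,q1,q4}. Unreachable: {q2,q3,q5} — drop them.
Initial partition by acceptance: {q0} | {q1,q4}.
On input 1, block {q1,q4} splits into {q1} and {q4}.
The partition is now stable with 3 blocks: {q0} | {q1} | {q4}.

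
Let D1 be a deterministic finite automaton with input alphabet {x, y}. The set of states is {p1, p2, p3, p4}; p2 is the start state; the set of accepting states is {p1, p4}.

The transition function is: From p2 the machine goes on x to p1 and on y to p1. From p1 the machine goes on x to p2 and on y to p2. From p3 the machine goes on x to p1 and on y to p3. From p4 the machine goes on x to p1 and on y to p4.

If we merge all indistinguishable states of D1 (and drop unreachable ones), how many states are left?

2

Reachable states from the start: {p1,p2}. Unreachable: {p3,p4} — drop them.
P0 = {p1} | {p2}.
Stable partition: {p1} | {p2} — 2 equivalence classes.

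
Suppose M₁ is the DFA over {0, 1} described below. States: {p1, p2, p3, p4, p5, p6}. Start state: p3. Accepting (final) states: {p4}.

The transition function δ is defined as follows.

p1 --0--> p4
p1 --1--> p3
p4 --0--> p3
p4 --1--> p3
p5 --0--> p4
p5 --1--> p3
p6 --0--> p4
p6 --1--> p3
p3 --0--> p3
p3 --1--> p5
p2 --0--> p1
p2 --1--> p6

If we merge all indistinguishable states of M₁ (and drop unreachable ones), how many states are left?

Reachable states from the start: {p3,p4,p5}. Unreachable: {p1,p2,p6} — drop them.
P0 = {p4} | {p3,p5}.
Split {p3,p5} by δ(·,0) → {p3} and {p5}.
Stable partition: {p4} | {p3} | {p5} — 3 equivalence classes.

3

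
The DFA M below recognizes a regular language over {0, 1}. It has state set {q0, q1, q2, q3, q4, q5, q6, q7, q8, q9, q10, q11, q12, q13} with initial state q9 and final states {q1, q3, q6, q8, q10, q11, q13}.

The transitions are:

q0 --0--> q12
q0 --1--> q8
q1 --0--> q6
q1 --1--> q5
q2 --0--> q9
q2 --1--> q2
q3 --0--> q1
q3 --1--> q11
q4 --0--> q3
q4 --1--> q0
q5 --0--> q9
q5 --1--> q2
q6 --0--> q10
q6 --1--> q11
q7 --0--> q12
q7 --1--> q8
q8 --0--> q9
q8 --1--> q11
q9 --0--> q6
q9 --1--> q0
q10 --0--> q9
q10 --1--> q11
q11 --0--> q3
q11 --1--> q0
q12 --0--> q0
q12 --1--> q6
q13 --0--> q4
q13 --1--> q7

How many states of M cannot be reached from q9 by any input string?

Starting at q9 and following transitions, the reachable set is {q0, q1, q2, q3, q5, q6, q8, q9, q10, q11, q12}. That leaves q4, q7, q13 unreachable — 3 in total.

3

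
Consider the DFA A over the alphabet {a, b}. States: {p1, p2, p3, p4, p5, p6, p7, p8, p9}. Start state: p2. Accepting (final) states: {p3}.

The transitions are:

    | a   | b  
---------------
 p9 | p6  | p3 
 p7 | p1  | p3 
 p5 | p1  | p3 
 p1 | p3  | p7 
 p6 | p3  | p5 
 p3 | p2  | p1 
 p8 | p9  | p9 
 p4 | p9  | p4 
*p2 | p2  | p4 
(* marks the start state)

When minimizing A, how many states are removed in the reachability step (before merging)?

1

BFS from p2 reaches {p1, p2, p3, p4, p5, p6, p7, p9}; the 1 state(s) p8 are never visited.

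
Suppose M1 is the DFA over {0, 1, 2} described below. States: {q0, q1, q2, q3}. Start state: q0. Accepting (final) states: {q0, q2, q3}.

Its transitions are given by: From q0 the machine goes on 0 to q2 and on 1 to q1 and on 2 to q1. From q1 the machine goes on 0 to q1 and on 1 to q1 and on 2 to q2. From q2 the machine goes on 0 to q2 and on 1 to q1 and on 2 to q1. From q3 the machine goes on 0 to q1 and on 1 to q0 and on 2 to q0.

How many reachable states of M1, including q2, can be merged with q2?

2

States {q3} cannot be reached from the start state, so discard them.
Initial partition by acceptance: {q0,q2} | {q1}.
The partition is now stable with 2 blocks: {q0,q2} | {q1}.
The equivalence class containing q2 is {q0,q2}, of size 2.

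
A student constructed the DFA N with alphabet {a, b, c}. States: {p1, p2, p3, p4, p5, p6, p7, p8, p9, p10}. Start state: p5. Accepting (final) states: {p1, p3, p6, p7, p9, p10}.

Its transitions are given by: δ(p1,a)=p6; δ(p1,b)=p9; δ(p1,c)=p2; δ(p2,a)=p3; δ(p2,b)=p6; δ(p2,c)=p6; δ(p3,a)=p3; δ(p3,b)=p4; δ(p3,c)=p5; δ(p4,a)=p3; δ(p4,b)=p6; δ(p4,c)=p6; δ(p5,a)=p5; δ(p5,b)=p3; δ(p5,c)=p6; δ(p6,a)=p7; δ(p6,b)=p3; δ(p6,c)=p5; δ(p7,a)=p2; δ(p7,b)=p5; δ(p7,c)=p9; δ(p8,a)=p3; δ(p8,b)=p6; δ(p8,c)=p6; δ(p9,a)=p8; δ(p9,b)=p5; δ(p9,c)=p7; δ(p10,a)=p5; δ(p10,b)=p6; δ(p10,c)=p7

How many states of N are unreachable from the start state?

2

BFS from p5 reaches {p2, p3, p4, p5, p6, p7, p8, p9}; the 2 state(s) p1, p10 are never visited.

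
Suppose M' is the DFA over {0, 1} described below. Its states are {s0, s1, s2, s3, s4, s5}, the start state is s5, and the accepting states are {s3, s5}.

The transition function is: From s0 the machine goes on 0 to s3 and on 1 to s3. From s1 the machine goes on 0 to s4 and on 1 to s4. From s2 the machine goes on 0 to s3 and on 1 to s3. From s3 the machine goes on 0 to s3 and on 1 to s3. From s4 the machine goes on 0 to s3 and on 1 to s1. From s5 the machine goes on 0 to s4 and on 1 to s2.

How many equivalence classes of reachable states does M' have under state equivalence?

5

Reachable states from the start: {s1,s2,s3,s4,s5}. Unreachable: {s0} — drop them.
Initial partition by acceptance: {s3,s5} | {s1,s2,s4}.
On input 0, block {s3,s5} splits into {s3} and {s5}.
On input 0, block {s1,s2,s4} splits into {s2,s4} and {s1}.
Refine {s2,s4} on symbol 1: members go to different blocks, giving {s2} and {s4}.
The partition is now stable with 5 blocks: {s3} | {s2} | {s5} | {s1} | {s4}.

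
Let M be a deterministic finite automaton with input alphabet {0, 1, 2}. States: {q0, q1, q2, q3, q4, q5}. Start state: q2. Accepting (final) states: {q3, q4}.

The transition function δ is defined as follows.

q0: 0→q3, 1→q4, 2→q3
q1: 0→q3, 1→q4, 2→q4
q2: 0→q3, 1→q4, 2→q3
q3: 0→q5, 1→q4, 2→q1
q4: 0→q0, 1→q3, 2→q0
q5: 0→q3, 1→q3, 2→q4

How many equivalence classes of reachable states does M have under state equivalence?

Initial partition by acceptance: {q3,q4} | {q0,q1,q2,q5}.
No further refinement is possible. Final partition (2 blocks): {q3,q4} | {q0,q1,q2,q5}.

2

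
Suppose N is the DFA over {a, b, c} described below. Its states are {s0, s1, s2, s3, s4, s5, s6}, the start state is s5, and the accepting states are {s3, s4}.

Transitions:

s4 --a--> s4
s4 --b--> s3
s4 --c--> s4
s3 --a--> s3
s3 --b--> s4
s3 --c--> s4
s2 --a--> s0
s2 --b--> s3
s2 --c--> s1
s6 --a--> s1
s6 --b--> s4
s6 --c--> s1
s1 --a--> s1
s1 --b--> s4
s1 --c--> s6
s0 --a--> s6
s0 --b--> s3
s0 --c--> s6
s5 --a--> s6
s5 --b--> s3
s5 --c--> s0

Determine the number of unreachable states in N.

1

Starting at s5 and following transitions, the reachable set is {s0, s1, s3, s4, s5, s6}. That leaves s2 unreachable — 1 in total.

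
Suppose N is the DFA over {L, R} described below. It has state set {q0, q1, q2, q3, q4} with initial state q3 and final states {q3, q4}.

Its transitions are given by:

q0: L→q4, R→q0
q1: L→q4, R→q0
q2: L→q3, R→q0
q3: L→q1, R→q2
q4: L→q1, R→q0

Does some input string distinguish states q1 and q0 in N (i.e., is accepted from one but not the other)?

All states are reachable from the start state.
Start with accepting vs non-accepting: {q3,q4} | {q0,q1,q2}.
The partition is now stable with 2 blocks: {q3,q4} | {q0,q1,q2}.
q1 and q0 lie in the same block of the stable partition, so they are equivalent — no string distinguishes them.

No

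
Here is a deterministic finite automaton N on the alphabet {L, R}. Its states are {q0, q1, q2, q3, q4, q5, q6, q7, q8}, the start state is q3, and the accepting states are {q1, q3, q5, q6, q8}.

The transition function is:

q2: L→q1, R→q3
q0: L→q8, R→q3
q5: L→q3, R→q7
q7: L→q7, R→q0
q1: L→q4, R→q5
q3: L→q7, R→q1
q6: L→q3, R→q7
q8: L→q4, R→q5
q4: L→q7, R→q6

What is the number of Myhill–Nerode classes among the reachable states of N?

6

First remove the unreachable states {q2}; 8 states remain.
Start with accepting vs non-accepting: {q1,q3,q5,q6,q8} | {q0,q4,q7}.
Refine {q1,q3,q5,q6,q8} on symbol L: members go to different blocks, giving {q1,q3,q8} and {q5,q6}.
Refine {q1,q3,q8} on symbol R: members go to different blocks, giving {q1,q8} and {q3}.
Refine {q0,q4,q7} on symbol L: members go to different blocks, giving {q4,q7} and {q0}.
Refine {q4,q7} on symbol R: members go to different blocks, giving {q4} and {q7}.
Stable partition: {q1,q8} | {q4} | {q5,q6} | {q3} | {q0} | {q7} — 6 equivalence classes.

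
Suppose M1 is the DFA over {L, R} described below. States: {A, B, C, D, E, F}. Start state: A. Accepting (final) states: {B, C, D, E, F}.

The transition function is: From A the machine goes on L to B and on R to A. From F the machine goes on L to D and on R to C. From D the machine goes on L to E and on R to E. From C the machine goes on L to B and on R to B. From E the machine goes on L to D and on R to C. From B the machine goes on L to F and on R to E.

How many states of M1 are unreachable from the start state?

0

A breadth-first search from the start state visits every state.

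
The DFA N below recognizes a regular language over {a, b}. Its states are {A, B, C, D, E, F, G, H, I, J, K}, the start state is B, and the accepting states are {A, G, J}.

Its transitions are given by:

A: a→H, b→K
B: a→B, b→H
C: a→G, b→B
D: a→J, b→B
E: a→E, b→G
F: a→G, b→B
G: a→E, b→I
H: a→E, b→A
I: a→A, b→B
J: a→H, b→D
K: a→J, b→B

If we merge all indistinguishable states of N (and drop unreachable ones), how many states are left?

States {C,F} cannot be reached from the start state, so discard them.
Initial partition by acceptance: {A,G,J} | {B,D,E,H,I,K}.
On input a, block {B,D,E,H,I,K} splits into {B,E,H} and {D,I,K}.
Split {B,E,H} by δ(·,b) → {E,H} and {B}.
Stable partition: {A,G,J} | {E,H} | {D,I,K} | {B} — 4 equivalence classes.

4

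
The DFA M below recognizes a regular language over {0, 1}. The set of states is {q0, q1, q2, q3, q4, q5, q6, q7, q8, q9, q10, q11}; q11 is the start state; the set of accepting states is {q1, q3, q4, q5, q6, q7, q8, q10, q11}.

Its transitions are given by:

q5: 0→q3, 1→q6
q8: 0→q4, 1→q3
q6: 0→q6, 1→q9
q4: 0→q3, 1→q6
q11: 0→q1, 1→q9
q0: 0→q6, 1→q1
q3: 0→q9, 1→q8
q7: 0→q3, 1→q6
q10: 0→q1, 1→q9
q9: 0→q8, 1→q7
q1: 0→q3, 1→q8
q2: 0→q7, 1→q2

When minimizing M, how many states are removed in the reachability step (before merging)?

Starting at q11 and following transitions, the reachable set is {q1, q3, q4, q6, q7, q8, q9, q11}. That leaves q0, q2, q5, q10 unreachable — 4 in total.

4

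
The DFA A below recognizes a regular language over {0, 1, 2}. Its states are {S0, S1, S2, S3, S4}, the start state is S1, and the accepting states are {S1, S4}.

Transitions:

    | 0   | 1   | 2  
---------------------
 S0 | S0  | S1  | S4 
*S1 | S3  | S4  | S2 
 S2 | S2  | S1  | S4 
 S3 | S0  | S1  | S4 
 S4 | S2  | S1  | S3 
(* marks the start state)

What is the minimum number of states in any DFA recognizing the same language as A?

All states are reachable from the start state.
Initial partition by acceptance: {S1,S4} | {S0,S2,S3}.
The partition is now stable with 2 blocks: {S1,S4} | {S0,S2,S3}.

2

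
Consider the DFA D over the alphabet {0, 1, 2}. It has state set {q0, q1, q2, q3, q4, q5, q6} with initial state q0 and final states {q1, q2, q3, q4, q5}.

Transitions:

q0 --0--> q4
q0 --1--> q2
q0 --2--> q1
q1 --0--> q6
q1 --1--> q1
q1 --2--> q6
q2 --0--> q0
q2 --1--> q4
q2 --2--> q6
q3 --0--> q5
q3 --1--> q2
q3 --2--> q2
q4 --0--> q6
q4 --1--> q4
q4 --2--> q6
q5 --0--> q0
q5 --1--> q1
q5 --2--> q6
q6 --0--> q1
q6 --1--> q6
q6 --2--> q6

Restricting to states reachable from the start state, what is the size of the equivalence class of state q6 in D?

1

Reachable states from the start: {q0,q1,q2,q4,q6}. Unreachable: {q3,q5} — drop them.
P0 = {q1,q2,q4} | {q0,q6}.
On input 1, block {q0,q6} splits into {q0} and {q6}.
Refine {q1,q2,q4} on symbol 0: members go to different blocks, giving {q1,q4} and {q2}.
Stable partition: {q1,q4} | {q0} | {q6} | {q2} — 4 equivalence classes.
State q6 belongs to the block {q6}, which has 1 states.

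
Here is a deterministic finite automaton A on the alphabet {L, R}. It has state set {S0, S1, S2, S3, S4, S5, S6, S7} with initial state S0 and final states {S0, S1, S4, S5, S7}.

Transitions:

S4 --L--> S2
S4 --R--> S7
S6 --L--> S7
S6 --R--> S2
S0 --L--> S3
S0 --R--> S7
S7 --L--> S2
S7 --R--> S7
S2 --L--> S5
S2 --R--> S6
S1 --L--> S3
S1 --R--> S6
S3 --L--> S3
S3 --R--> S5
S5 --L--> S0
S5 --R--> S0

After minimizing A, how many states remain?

6

Reachable states from the start: {S0,S2,S3,S5,S6,S7}. Unreachable: {S1,S4} — drop them.
P0 = {S0,S5,S7} | {S2,S3,S6}.
On input L, block {S0,S5,S7} splits into {S0,S7} and {S5}.
On input L, block {S2,S3,S6} splits into {S2} and {S3} and {S6}.
Refine {S0,S7} on symbol L: members go to different blocks, giving {S0} and {S7}.
The partition is now stable with 6 blocks: {S0} | {S2} | {S5} | {S3} | {S6} | {S7}.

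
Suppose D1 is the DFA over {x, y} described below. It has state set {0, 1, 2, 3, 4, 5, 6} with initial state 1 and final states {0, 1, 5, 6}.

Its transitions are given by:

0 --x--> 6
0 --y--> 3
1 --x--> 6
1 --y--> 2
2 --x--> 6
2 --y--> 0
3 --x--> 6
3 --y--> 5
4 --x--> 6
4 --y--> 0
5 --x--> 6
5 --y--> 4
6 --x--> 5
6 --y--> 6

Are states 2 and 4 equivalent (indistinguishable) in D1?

Yes

All states are reachable from the start state.
Initial partition by acceptance: {0,1,5,6} | {2,3,4}.
Split {0,1,5,6} by δ(·,y) → {0,1,5} and {6}.
Stable partition: {0,1,5} | {2,3,4} | {6} — 3 equivalence classes.
2 and 4 lie in the same block of the stable partition, so they are equivalent — no string distinguishes them.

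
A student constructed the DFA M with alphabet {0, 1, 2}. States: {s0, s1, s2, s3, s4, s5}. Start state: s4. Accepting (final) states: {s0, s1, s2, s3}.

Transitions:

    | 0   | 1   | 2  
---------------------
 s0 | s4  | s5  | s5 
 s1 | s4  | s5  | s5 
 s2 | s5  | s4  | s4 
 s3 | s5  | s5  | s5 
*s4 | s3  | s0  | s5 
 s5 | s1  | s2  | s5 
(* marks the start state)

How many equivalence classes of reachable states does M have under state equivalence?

2

All states are reachable from the start state.
Initial partition by acceptance: {s0,s1,s2,s3} | {s4,s5}.
No further refinement is possible. Final partition (2 blocks): {s0,s1,s2,s3} | {s4,s5}.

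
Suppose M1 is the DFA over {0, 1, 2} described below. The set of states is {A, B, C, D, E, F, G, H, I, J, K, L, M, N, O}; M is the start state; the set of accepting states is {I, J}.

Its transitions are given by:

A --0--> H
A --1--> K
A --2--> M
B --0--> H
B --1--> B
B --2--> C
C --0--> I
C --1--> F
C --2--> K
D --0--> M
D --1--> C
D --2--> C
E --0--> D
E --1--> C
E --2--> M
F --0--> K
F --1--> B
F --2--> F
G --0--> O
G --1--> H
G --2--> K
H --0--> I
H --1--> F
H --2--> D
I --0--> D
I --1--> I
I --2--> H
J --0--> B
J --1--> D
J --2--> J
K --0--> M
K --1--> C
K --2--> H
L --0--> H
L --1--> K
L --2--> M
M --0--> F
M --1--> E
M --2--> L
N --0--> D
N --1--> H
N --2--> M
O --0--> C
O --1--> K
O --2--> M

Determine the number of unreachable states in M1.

BFS from M reaches {B, C, D, E, F, H, I, K, L, M}; the 5 state(s) A, G, J, N, O are never visited.

5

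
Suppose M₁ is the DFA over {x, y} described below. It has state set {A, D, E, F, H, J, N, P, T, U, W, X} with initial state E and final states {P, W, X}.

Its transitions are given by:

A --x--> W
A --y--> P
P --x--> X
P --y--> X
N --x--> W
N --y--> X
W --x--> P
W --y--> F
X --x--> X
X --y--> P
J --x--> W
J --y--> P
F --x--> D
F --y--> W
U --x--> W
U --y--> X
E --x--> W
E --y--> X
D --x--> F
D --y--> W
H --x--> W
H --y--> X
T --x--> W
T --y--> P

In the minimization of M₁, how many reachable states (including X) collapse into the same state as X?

First remove the unreachable states {A,H,J,N,T,U}; 6 states remain.
Initial partition by acceptance: {P,W,X} | {D,E,F}.
Split {P,W,X} by δ(·,y) → {P,X} and {W}.
On input x, block {D,E,F} splits into {D,F} and {E}.
No further refinement is possible. Final partition (4 blocks): {P,X} | {D,F} | {W} | {E}.
The equivalence class containing X is {P,X}, of size 2.

2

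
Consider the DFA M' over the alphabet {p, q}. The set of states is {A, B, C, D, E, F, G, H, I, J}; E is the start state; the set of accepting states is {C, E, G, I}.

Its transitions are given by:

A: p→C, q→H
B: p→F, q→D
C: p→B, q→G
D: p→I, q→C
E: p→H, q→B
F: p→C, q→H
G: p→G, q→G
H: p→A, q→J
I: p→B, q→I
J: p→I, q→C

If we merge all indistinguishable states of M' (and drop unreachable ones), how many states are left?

7

Start with accepting vs non-accepting: {C,E,G,I} | {A,B,D,F,H,J}.
On input p, block {C,E,G,I} splits into {C,E,I} and {G}.
Refine {C,E,I} on symbol q: members go to different blocks, giving {C} and {E} and {I}.
Split {A,B,D,F,H,J} by δ(·,p) → {A,F} and {B,H} and {D,J}.
The partition is now stable with 7 blocks: {C} | {A,F} | {G} | {E} | {I} | {B,H} | {D,J}.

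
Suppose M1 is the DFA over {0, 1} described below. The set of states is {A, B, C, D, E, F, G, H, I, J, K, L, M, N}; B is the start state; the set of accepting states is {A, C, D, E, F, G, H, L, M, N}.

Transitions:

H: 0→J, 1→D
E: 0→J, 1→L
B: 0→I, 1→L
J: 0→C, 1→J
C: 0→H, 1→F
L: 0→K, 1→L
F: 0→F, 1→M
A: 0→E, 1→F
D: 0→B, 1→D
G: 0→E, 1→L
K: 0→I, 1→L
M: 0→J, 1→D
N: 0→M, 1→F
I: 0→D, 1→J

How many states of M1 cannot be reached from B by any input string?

4

BFS from B reaches {B, C, D, F, H, I, J, K, L, M}; the 4 state(s) A, E, G, N are never visited.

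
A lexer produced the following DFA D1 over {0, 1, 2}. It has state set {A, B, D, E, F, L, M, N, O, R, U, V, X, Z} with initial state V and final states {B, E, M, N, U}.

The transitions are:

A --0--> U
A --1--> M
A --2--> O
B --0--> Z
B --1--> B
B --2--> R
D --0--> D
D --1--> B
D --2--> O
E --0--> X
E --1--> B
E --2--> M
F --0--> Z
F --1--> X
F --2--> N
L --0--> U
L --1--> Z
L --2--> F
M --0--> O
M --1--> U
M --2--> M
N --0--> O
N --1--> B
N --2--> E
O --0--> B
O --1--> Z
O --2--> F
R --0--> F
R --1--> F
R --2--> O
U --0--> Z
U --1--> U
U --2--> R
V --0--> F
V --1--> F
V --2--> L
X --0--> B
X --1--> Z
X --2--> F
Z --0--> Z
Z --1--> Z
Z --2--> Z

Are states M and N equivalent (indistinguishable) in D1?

Yes

Reachable states from the start: {B,E,F,L,M,N,O,R,U,V,X,Z}. Unreachable: {A,D} — drop them.
Initial partition by acceptance: {B,E,M,N,U} | {F,L,O,R,V,X,Z}.
Split {B,E,M,N,U} by δ(·,2) → {E,M,N} and {B,U}.
Split {F,L,O,R,V,X,Z} by δ(·,0) → {F,R,V,Z} and {L,O,X}.
Split {F,R,V,Z} by δ(·,1) → {R,V,Z} and {F}.
On input 0, block {R,V,Z} splits into {R,V} and {Z}.
Stable partition: {E,M,N} | {R,V} | {B,U} | {L,O,X} | {F} | {Z} — 6 equivalence classes.
M and N lie in the same block of the stable partition, so they are equivalent — no string distinguishes them.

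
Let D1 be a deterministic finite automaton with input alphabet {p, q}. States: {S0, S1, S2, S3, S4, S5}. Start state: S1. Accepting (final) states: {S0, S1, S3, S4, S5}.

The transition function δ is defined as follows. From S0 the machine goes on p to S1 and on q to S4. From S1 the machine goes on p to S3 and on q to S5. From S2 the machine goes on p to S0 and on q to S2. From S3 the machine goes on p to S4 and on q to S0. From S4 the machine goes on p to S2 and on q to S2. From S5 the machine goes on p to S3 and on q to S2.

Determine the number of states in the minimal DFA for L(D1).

6

Every state is reachable, so we keep all 6.
P0 = {S0,S1,S3,S4,S5} | {S2}.
Split {S0,S1,S3,S4,S5} by δ(·,p) → {S0,S1,S3,S5} and {S4}.
Split {S0,S1,S3,S5} by δ(·,p) → {S0,S1,S5} and {S3}.
Refine {S0,S1,S5} on symbol p: members go to different blocks, giving {S1,S5} and {S0}.
On input q, block {S1,S5} splits into {S1} and {S5}.
Stable partition: {S1} | {S2} | {S4} | {S3} | {S0} | {S5} — 6 equivalence classes.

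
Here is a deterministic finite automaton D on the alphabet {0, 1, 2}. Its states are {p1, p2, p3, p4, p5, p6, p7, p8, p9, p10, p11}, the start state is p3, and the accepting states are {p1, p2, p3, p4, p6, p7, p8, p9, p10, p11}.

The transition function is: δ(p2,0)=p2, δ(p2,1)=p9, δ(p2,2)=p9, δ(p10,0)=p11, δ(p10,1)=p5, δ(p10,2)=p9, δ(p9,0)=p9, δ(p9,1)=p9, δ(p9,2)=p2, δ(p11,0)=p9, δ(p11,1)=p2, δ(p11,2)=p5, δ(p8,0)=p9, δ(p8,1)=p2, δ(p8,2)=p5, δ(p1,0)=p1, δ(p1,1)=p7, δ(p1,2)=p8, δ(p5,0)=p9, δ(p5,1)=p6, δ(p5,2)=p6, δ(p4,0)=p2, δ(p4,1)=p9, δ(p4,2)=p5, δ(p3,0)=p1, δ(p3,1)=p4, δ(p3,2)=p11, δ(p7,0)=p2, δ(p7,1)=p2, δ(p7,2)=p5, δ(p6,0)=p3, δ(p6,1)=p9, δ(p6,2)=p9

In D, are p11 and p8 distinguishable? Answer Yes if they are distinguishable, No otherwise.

No

First remove the unreachable states {p10}; 10 states remain.
Start with accepting vs non-accepting: {p1,p2,p3,p4,p6,p7,p8,p9,p11} | {p5}.
On input 2, block {p1,p2,p3,p4,p6,p7,p8,p9,p11} splits into {p1,p2,p3,p6,p9} and {p4,p7,p8,p11}.
Split {p1,p2,p3,p6,p9} by δ(·,1) → {p2,p6,p9} and {p1,p3}.
Refine {p2,p6,p9} on symbol 0: members go to different blocks, giving {p2,p9} and {p6}.
No further refinement is possible. Final partition (5 blocks): {p2,p9} | {p5} | {p4,p7,p8,p11} | {p1,p3} | {p6}.
p11 and p8 lie in the same block of the stable partition, so they are equivalent — no string distinguishes them.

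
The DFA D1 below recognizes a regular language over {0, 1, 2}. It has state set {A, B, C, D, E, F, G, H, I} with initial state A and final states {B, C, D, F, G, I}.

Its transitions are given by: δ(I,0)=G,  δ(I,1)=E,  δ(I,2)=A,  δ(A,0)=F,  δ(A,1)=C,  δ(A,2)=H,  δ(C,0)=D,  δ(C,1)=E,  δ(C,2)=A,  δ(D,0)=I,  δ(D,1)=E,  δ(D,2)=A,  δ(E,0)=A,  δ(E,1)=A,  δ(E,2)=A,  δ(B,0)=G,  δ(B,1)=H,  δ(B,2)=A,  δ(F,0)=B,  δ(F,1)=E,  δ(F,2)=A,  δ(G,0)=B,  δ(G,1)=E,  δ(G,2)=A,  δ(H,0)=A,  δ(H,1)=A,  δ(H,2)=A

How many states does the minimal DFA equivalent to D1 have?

3

P0 = {B,C,D,F,G,I} | {A,E,H}.
On input 0, block {A,E,H} splits into {E,H} and {A}.
Stable partition: {B,C,D,F,G,I} | {E,H} | {A} — 3 equivalence classes.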